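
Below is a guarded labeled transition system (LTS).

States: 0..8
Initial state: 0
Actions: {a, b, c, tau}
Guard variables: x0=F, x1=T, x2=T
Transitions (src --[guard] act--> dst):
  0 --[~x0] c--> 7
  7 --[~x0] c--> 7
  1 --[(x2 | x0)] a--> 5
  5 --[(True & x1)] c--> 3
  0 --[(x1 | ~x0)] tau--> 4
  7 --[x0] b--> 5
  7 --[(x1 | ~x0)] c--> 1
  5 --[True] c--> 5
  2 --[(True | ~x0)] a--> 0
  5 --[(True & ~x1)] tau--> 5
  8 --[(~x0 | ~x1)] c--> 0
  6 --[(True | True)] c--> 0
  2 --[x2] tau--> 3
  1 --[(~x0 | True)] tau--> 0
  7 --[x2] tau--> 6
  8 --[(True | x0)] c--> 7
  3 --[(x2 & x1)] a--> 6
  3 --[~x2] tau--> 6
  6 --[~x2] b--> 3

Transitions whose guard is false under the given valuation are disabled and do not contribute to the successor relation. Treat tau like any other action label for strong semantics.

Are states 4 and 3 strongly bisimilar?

Refine partition for ~:
  π0 = {{0,1,2,3,4,5,6,7,8}}
  π1 = {{0,7},{1,2},{3},{4},{5,6,8}}
  π2 = {{0},{1},{2},{3},{4},{5},{6,8},{7}}
  π3 = {{0},{1},{2},{3},{4},{5},{6},{7},{8}}
Fixed point at round 4; 9 class(es).
[4]={4}  [3]={3}

Answer: NOT BISIMILAR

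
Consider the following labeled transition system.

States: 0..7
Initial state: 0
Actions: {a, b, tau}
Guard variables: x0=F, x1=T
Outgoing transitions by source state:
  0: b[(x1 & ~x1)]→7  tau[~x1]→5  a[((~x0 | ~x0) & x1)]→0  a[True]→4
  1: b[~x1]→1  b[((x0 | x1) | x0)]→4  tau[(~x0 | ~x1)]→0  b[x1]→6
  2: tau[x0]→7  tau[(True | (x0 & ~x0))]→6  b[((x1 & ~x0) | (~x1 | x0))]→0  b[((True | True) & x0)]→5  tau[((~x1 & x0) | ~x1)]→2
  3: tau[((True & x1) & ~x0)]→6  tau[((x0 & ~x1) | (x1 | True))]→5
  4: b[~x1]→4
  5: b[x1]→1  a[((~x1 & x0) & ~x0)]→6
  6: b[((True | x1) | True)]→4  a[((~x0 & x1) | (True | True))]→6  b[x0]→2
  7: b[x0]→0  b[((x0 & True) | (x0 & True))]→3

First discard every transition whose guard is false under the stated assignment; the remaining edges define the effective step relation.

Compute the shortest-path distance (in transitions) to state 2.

BFS to 2:
  depth 0: {0}
  depth 1: {4}
2 never appears.

Answer: UNREACHABLE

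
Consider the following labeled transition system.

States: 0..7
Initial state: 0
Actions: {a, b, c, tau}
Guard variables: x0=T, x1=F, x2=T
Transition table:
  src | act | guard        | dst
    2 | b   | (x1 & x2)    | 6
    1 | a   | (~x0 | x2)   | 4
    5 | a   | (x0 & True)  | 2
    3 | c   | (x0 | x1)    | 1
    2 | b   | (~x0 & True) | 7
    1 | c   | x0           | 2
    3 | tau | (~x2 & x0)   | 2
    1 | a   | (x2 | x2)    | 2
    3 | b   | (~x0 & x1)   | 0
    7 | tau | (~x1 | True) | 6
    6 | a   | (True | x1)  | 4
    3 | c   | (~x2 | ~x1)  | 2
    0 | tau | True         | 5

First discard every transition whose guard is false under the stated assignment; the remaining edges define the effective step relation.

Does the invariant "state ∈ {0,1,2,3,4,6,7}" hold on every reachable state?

Inv-set: {0,1,2,3,4,6,7}
R = {0,2,5}
  0: ✓
  2: ✓
  5: VIOLATES
counterexample path to 5: tau

Answer: INVARIANT VIOLATED at state 5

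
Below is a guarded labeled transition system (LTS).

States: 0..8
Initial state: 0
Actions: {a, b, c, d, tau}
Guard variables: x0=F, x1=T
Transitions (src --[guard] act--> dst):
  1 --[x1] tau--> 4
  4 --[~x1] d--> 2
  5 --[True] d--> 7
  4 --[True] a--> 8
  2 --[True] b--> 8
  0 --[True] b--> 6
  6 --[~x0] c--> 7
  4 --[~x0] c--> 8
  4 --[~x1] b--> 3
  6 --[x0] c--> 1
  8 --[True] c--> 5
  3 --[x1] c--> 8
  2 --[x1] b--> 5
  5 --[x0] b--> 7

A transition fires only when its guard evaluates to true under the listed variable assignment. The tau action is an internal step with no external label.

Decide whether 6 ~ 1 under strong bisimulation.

Answer: NOT BISIMILAR

Working:
Bisimulation quotient by refinement:
  round 0: {{0,1,2,3,4,5,6,7,8}}
  round 1: {{0,2},{1},{3,6,8},{4},{5},{7}}
  round 2: {{0},{1},{2},{3},{4},{5},{6},{7},{8}}
Fixed point at round 3; 9 class(es).
class of 6: {6}; class of 1: {1}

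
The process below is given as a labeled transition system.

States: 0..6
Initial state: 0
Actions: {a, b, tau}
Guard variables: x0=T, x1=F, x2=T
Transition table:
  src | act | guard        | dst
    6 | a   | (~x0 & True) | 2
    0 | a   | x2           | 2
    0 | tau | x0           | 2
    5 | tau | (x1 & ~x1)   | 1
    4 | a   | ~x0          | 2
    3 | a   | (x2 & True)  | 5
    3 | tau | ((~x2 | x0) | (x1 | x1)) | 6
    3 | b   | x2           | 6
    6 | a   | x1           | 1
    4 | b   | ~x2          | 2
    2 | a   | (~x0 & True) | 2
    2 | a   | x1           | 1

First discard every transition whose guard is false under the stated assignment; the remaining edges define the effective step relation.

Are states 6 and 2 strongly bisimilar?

Answer: BISIMILAR

Working:
Refine partition for ~:
  P[0] = {{0,1,2,3,4,5,6}}
  P[1] = {{0},{1,2,4,5,6},{3}}
Fixed point at round 2; 3 class(es).
6∈{1,2,4,5,6}, 2∈{1,2,4,5,6}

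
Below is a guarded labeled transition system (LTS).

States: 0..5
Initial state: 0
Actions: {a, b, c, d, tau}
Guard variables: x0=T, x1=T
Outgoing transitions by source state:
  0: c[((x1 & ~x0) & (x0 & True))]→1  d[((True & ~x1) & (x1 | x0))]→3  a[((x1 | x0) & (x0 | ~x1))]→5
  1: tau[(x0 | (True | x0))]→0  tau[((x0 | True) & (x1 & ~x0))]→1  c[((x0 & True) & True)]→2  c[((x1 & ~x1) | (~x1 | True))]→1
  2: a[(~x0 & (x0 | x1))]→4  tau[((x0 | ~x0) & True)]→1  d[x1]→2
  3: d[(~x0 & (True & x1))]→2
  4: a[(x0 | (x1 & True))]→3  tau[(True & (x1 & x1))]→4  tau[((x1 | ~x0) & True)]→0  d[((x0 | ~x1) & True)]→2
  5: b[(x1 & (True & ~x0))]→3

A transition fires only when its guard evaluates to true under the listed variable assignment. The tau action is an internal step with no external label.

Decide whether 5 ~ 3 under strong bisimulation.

Answer: BISIMILAR

Working:
Bisimulation quotient by refinement:
  round 0: {{0,1,2,3,4,5}}
  round 1: {{0},{1},{2},{3,5},{4}}
Fixed point at round 2; 5 class(es).
5∈{3,5}, 3∈{3,5}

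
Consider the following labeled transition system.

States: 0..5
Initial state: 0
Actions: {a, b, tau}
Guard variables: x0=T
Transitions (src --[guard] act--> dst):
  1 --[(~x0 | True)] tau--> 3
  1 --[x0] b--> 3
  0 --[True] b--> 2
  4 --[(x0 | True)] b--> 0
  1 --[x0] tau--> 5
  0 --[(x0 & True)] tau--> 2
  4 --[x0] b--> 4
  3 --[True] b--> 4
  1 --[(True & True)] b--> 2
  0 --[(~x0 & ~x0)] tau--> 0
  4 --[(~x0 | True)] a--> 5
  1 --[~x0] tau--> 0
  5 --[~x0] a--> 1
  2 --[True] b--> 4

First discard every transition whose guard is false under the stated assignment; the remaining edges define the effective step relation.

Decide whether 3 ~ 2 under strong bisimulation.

Refine partition for ~:
  round 0: {{0,1,2,3,4,5}}
  round 1: {{0,1},{2,3},{4},{5}}
  round 2: {{0},{1},{2,3},{4},{5}}
Fixed point at round 3; 5 class(es).
[3]={2,3}  [2]={2,3}

Answer: BISIMILAR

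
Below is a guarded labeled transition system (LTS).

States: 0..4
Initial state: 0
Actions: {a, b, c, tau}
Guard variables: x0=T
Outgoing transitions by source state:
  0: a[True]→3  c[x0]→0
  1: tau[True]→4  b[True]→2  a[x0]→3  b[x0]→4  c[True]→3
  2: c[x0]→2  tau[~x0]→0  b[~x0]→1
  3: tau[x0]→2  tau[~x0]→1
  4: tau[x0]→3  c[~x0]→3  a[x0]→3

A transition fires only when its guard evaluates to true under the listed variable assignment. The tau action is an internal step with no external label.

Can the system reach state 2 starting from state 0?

11 transition(s) survive guard evaluation.
L0 = {0}
L1 = {3}  now seen {0,3}
L2 = {2}  now seen {0,2,3}
R = {0,2,3}
witness 2: a·tau

Answer: REACHABLE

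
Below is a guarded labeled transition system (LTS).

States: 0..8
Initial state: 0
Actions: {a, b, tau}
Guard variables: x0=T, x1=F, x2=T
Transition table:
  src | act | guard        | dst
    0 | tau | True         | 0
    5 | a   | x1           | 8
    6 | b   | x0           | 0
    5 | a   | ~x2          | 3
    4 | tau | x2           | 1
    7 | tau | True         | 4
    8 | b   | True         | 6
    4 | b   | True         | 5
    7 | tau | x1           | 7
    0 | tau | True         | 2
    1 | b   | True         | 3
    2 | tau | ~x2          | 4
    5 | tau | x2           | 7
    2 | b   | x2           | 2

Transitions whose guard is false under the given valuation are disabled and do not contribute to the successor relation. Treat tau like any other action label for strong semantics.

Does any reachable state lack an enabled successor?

Answer: DEADLOCK-FREE

Analysis:
Reach set: {0,2}
  0: tau→0  tau→2  [deg 2]
  2: b→2  [deg 1]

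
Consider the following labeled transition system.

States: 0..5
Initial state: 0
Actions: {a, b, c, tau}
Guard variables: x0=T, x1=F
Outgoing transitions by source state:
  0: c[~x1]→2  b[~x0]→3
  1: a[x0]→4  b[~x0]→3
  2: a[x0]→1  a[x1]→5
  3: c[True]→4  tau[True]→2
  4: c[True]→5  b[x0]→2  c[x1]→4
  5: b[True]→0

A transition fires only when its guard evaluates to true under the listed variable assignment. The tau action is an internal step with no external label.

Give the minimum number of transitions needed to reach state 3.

BFS to 3:
  L0 = {0}
  L1 = {2}
  L2 = {1}
  L3 = {4}
  L4 = {5}
3 never appears.

Answer: UNREACHABLE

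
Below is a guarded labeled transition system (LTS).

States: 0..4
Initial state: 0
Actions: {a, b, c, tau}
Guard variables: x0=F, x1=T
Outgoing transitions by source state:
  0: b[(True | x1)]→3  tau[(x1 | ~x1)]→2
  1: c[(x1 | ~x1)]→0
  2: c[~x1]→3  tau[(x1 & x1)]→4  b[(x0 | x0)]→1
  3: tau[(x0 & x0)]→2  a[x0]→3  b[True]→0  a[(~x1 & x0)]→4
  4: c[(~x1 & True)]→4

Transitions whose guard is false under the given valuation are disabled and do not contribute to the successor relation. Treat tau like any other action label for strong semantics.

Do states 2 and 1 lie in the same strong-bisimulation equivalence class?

Bisimulation quotient by refinement:
  P[0] = {{0,1,2,3,4}}
  P[1] = {{0},{1},{2},{3},{4}}
stable after 2 split(s): 5 block(s)
2∈{2}, 1∈{1}

Answer: NOT BISIMILAR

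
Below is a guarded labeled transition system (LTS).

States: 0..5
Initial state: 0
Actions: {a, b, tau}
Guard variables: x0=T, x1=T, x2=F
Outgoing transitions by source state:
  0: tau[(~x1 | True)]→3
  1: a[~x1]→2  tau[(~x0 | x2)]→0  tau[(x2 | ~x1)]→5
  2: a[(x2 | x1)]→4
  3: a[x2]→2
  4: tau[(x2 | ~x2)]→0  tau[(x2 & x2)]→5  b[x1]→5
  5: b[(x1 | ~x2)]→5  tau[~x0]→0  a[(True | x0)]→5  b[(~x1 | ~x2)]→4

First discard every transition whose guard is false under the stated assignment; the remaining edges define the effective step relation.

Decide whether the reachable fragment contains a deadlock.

Reach set: {0,3}
  0: tau→3  [1 exit(s)]
  3: ∅  [no exit]
Path to 3: tau

Answer: DEADLOCK at state 3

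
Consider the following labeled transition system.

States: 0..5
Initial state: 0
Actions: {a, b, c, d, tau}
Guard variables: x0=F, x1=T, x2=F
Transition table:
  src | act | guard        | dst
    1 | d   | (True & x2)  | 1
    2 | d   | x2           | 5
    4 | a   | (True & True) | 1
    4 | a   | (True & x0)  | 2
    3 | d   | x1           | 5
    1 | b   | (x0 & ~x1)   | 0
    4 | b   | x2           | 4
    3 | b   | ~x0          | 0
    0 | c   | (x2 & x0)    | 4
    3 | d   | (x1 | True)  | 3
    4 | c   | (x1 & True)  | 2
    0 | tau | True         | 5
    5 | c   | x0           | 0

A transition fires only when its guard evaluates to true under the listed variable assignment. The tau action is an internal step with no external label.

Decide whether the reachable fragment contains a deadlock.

Reachable = {0,5}
  0: tau→5  [1 exit(s)]
  5: ∅  [STUCK]
witness 5: tau

Answer: DEADLOCK at state 5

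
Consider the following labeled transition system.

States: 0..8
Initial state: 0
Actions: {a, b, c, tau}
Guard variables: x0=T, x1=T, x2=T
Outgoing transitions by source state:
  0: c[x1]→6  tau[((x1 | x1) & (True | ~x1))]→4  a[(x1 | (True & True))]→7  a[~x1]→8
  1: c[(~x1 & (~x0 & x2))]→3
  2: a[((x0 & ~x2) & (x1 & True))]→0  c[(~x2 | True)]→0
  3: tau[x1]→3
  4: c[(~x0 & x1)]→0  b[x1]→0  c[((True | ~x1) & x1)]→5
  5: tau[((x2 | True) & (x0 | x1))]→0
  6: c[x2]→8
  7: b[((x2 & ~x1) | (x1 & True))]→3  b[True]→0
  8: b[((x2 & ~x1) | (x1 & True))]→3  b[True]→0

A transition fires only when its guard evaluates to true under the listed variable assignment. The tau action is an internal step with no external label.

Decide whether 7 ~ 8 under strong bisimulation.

Compute ~ classes (split until stable):
  π0 = {{0,1,2,3,4,5,6,7,8}}
  π1 = {{0},{1},{2,6},{3,5},{4},{7,8}}
  π2 = {{0},{1},{2},{3},{4},{5},{6},{7,8}}
8 equivalence class(es) (converged in 3)
[7]={7,8}  [8]={7,8}

Answer: BISIMILAR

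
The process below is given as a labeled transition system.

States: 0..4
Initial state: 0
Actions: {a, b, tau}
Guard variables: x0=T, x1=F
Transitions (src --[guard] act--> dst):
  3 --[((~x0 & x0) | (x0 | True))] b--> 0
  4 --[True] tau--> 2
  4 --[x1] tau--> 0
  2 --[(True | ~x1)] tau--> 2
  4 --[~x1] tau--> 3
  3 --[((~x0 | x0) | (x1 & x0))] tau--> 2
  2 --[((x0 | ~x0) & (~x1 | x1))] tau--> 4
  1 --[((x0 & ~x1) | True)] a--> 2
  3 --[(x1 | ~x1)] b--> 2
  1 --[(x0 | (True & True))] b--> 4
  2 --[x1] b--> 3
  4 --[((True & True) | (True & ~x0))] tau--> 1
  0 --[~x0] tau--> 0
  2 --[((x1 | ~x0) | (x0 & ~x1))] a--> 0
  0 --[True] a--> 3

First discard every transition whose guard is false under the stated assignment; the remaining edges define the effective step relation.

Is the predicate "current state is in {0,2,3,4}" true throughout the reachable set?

Allowed set {0,2,3,4}
R = {0,1,2,3,4}
  0: safe
  1: ✗ unsafe
  2: safe
  3: safe
  4: safe
witness against invariant: a·b·tau·tau → 1

Answer: INVARIANT VIOLATED at state 1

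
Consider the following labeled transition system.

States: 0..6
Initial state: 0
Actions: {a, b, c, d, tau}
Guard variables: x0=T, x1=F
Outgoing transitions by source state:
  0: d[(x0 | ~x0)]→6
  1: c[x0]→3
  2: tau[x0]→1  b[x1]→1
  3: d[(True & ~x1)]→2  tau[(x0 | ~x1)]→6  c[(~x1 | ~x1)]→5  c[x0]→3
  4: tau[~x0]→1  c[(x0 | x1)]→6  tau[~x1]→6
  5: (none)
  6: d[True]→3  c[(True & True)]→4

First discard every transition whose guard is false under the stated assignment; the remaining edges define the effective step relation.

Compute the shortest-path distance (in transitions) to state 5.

Breadth-first toward 5:
  Layer 0: {0}
  Layer 1: {6}
  Layer 2: {3,4}
  Layer 3: {2,5}
first hit 5 at d=3 via d·d·c

Answer: 3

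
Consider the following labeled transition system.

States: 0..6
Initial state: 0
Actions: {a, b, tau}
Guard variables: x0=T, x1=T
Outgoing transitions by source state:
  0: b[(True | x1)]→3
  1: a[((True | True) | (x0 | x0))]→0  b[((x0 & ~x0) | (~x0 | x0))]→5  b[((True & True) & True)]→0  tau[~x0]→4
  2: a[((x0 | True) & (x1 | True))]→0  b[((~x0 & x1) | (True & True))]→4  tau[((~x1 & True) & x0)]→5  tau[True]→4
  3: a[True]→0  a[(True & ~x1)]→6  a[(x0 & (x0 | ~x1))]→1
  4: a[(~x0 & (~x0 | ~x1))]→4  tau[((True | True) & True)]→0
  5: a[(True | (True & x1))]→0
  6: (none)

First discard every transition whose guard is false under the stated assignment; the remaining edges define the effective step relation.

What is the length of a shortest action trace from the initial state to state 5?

BFS to 5:
  L0 = {0}
  L1 = {3}
  L2 = {1}
  L3 = {5}
first hit 5 at d=3 via b·a·b

Answer: 3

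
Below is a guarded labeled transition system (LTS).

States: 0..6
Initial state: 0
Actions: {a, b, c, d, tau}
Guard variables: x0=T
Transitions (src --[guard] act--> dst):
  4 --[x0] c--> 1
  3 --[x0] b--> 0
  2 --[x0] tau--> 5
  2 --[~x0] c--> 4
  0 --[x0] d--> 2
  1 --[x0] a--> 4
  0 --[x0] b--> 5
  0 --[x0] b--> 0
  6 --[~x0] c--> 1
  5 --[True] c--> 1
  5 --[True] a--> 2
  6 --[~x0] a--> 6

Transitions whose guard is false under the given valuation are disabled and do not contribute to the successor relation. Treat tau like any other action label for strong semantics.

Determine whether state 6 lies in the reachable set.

Answer: UNREACHABLE

Analysis:
After dropping false guards: 9 live edges.
L0 = {0}
L1 = {2,5}  total {0,2,5}
L2 = {1}  total {0,1,2,5}
L3 = {4}  total {0,1,2,4,5}
R = {0,1,2,4,5}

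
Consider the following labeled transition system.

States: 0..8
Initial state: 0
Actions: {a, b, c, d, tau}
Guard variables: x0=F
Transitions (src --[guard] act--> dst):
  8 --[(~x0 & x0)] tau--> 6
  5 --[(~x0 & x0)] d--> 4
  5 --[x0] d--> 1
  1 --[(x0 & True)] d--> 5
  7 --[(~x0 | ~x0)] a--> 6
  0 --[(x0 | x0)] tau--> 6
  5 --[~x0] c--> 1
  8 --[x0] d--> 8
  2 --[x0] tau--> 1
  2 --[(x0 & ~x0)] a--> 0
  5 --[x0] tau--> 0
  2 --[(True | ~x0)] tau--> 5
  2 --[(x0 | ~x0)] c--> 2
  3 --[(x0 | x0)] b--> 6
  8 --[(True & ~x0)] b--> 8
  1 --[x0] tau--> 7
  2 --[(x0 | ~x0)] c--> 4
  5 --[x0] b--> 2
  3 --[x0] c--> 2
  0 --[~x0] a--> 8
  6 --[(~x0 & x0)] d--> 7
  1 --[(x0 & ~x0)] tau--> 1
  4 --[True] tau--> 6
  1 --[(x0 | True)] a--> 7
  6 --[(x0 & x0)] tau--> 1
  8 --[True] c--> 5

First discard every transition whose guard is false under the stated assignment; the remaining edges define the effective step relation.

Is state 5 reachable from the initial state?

Answer: REACHABLE

Trace:
After dropping false guards: 10 live edges.
depth 0: {0}
depth 1: {8}  total {0,8}
depth 2: {5}  total {0,5,8}
depth 3: {1}  total {0,1,5,8}
depth 4: {7}  total {0,1,5,7,8}
depth 5: {6}  total {0,1,5,6,7,8}
Reach set: {0,1,5,6,7,8}
Path to 5: a·c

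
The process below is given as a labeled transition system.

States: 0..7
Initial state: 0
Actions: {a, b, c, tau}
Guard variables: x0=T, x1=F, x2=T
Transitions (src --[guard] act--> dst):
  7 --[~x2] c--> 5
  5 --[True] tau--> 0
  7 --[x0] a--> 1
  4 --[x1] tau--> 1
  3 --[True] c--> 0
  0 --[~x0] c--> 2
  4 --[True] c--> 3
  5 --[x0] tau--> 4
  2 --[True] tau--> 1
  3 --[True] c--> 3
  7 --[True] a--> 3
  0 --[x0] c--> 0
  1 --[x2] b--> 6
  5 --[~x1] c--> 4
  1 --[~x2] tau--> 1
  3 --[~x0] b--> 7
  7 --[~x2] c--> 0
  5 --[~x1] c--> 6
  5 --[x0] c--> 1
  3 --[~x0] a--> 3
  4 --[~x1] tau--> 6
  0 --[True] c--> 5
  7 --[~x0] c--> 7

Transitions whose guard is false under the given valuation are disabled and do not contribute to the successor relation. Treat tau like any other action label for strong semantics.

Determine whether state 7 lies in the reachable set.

Answer: UNREACHABLE

Trace:
Guard filter leaves 15 enabled edge(s).
depth 0: {0}
depth 1: {5}  total {0,5}
depth 2: {1,4,6}  total {0,1,4,5,6}
depth 3: {3}  total {0,1,3,4,5,6}
R = {0,1,3,4,5,6}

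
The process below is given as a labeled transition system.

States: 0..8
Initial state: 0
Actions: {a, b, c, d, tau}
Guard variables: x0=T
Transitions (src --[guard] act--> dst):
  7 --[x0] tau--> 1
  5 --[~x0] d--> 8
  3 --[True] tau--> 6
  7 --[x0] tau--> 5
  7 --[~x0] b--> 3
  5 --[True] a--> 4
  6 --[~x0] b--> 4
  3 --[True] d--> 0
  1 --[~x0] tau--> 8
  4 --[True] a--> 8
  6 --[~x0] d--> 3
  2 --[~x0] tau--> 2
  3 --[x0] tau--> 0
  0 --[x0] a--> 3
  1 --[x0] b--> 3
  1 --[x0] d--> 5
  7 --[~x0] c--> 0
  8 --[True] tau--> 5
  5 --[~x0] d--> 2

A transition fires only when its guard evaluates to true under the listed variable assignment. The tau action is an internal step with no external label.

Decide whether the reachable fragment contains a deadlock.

R = {0,3,6}
  0: a→3  [1 out]
  3: d→0  tau→0  tau→6  [3 out]
  6: ∅  [no exit]
trace reaching 6: a·tau

Answer: DEADLOCK at state 6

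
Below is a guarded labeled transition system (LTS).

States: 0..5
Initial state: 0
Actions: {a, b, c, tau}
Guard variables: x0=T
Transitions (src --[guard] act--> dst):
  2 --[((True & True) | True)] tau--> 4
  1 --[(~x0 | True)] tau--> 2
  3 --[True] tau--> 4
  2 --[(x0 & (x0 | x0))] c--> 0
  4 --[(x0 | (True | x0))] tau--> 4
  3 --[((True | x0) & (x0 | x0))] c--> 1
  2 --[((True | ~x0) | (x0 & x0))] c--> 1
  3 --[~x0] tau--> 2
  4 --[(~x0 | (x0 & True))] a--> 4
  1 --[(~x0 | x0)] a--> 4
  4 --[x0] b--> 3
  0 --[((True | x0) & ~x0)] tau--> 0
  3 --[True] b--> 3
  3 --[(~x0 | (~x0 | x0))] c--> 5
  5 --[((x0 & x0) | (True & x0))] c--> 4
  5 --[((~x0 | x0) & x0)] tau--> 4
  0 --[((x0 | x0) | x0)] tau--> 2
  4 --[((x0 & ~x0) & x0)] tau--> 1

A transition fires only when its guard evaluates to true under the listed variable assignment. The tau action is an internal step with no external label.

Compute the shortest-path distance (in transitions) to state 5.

Answer: 4

Trace:
Layered search for 5:
  Layer 0: {0}
  Layer 1: {2}
  Layer 2: {1,4}
  Layer 3: {3}
  Layer 4: {5}
first hit 5 at d=4 via tau·tau·b·c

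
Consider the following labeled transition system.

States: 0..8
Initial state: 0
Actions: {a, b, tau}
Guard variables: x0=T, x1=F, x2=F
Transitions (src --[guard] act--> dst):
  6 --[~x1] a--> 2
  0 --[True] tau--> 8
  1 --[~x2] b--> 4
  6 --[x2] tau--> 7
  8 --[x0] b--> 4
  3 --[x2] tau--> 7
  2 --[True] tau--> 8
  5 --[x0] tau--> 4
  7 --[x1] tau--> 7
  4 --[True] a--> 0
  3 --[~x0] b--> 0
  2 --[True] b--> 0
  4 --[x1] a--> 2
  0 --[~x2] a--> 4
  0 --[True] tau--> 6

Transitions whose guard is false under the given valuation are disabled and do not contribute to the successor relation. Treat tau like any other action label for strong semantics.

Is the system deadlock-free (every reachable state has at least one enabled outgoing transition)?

Reachable = {0,2,4,6,8}
  0: a→4  tau→6  tau→8  [3 out]
  2: b→0  tau→8  [2 out]
  4: a→0  [1 out]
  6: a→2  [1 out]
  8: b→4  [1 out]

Answer: DEADLOCK-FREE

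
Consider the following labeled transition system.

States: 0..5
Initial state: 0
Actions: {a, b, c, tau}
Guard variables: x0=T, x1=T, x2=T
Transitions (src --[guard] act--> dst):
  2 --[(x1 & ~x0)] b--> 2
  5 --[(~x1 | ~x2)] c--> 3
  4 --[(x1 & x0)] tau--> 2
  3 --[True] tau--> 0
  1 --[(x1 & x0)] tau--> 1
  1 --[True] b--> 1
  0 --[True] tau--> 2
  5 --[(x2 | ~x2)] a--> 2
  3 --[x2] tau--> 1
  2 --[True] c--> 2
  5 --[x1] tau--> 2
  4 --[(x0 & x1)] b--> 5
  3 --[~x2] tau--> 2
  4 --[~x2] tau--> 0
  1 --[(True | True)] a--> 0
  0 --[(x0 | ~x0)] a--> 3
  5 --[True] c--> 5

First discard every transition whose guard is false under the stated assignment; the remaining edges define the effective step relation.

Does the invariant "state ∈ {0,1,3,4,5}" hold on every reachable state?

Safe = {0,1,3,4,5}
Reachable = {0,1,2,3}
  0: safe
  1: safe
  2: ✗ unsafe
  3: safe
reach 2 via tau — violates

Answer: INVARIANT VIOLATED at state 2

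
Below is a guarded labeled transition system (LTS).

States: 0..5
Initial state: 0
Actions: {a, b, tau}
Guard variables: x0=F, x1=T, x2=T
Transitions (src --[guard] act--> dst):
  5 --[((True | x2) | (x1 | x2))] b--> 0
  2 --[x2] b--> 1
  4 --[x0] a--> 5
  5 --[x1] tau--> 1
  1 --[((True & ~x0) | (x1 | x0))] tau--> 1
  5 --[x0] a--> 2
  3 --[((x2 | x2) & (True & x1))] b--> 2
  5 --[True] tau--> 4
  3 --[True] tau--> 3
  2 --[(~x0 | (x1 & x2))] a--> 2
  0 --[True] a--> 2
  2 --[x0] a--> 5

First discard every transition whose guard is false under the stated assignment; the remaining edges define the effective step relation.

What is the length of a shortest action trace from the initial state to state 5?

Breadth-first toward 5:
  L0 = {0}
  L1 = {2}
  L2 = {1}
5 never appears.

Answer: UNREACHABLE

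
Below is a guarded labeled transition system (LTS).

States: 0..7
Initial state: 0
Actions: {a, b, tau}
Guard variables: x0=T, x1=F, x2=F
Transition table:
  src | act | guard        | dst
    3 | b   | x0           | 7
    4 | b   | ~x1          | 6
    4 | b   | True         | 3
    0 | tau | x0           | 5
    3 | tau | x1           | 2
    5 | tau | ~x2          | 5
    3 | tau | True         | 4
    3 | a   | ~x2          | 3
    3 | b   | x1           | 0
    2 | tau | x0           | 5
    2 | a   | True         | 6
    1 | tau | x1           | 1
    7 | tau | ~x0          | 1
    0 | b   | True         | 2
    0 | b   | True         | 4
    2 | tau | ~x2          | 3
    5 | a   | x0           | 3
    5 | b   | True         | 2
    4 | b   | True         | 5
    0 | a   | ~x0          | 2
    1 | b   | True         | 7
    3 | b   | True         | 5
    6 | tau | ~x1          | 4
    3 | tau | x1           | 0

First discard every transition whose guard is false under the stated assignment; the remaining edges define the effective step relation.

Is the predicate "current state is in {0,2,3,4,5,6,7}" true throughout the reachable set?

Answer: INVARIANT HOLDS

Analysis:
Inv-set: {0,2,3,4,5,6,7}
Reachable = {0,2,3,4,5,6,7}
  0: ✓
  2: ✓
  3: ✓
  4: ✓
  5: ✓
  6: ✓
  7: ✓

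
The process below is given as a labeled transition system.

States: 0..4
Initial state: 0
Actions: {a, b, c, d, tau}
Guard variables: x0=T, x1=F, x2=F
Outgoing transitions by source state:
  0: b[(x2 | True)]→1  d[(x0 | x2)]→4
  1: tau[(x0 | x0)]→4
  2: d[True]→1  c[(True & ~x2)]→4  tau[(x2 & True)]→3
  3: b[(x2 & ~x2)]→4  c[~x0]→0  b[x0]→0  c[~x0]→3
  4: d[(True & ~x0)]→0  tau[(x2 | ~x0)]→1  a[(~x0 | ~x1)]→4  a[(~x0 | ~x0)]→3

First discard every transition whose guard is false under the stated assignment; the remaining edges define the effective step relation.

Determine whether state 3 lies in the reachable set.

Answer: UNREACHABLE

Analysis:
Guard filter leaves 7 enabled edge(s).
depth 0: {0}
depth 1: {1,4}  cumulative {0,1,4}
R = {0,1,4}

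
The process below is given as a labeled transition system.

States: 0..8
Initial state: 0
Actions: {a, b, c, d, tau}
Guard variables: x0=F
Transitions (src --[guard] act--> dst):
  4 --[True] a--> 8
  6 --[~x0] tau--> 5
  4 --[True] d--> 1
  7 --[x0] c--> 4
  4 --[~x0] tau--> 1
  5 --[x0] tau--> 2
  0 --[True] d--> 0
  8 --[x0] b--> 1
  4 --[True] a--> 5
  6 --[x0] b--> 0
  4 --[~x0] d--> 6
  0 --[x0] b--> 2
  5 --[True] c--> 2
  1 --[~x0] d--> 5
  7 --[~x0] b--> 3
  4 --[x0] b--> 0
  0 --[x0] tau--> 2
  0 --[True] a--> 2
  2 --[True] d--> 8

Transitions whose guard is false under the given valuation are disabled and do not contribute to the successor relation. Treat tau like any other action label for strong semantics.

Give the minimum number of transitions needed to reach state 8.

Breadth-first toward 8:
  L0 = {0}
  L1 = {2}
  L2 = {8}
8 enters at depth 2; path a·d

Answer: 2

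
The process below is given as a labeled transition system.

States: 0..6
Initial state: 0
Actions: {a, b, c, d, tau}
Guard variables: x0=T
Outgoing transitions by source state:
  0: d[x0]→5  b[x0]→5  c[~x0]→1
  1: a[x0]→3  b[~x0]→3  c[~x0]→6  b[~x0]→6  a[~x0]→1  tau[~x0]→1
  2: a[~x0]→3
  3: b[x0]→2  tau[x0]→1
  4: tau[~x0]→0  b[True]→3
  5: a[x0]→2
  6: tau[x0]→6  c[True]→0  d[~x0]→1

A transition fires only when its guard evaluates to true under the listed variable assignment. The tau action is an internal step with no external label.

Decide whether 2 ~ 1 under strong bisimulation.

Compute ~ classes (split until stable):
  P[0] = {{0,1,2,3,4,5,6}}
  P[1] = {{0},{1,5},{2},{3},{4},{6}}
  P[2] = {{0},{1},{2},{3},{4},{5},{6}}
stable after 3 split(s): 7 block(s)
[2]={2}  [1]={1}

Answer: NOT BISIMILAR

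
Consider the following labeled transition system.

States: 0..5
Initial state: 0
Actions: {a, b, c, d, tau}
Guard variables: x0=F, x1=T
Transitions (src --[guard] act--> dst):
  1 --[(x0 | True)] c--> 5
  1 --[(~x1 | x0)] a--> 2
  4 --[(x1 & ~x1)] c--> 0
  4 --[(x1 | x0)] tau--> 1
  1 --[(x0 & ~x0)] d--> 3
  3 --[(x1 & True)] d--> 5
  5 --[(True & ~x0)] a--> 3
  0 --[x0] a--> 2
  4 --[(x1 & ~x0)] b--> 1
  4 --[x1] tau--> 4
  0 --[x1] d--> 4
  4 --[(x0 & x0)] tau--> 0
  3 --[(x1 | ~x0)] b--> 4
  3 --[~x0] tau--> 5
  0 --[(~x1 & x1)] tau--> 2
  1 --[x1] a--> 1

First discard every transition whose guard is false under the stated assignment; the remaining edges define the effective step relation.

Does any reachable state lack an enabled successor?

Answer: DEADLOCK-FREE

Analysis:
R = {0,1,3,4,5}
  0: d→4  [deg 1]
  1: a→1  c→5  [deg 2]
  3: b→4  d→5  tau→5  [deg 3]
  4: b→1  tau→1  tau→4  [deg 3]
  5: a→3  [deg 1]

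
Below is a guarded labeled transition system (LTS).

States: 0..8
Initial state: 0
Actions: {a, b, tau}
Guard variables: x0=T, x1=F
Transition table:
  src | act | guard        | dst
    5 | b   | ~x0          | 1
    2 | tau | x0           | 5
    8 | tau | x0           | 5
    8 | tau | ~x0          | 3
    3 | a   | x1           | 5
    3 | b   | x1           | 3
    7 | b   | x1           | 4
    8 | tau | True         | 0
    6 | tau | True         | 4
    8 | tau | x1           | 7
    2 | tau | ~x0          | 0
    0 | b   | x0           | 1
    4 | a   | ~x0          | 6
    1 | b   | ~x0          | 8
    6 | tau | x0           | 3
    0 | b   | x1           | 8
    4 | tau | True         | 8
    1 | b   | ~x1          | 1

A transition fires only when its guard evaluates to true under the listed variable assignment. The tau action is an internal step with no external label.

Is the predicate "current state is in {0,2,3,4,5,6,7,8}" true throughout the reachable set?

Allowed set {0,2,3,4,5,6,7,8}
Reach set: {0,1}
  0: ok
  1: VIOLATES
witness against invariant: b → 1

Answer: INVARIANT VIOLATED at state 1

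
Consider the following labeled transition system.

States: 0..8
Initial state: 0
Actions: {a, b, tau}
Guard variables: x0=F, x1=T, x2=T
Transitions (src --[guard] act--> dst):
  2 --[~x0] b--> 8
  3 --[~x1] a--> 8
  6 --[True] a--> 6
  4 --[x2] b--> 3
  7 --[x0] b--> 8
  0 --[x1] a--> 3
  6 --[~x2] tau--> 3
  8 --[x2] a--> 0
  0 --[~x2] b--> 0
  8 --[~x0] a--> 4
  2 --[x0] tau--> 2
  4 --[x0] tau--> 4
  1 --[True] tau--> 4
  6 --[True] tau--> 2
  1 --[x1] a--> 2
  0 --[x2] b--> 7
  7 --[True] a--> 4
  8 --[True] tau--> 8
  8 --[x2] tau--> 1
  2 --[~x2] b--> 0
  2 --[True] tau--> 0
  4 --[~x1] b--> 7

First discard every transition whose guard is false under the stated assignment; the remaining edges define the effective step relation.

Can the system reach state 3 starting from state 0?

14 transition(s) survive guard evaluation.
L0 = {0}
L1 = {3,7}  now seen {0,3,7}
L2 = {4}  now seen {0,3,4,7}
R = {0,3,4,7}
witness 3: a

Answer: REACHABLE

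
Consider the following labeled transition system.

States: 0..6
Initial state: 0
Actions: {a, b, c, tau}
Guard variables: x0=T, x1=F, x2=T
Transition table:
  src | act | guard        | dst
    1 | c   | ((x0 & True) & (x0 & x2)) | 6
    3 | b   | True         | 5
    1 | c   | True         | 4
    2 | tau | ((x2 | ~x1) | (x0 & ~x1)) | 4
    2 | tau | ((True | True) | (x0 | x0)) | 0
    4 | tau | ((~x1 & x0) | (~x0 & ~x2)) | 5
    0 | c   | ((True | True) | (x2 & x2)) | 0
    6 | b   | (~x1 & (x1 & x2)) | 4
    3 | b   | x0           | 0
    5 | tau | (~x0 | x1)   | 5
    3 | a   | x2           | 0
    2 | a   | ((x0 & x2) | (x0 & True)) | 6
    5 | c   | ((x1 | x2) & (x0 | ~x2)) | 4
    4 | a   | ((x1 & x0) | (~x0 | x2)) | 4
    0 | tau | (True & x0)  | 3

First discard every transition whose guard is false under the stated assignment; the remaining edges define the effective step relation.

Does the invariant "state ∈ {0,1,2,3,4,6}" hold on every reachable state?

Safe = {0,1,2,3,4,6}
Reach set: {0,3,4,5}
  0: ✓
  3: ✓
  4: ✓
  5: outside
counterexample path to 5: tau·b

Answer: INVARIANT VIOLATED at state 5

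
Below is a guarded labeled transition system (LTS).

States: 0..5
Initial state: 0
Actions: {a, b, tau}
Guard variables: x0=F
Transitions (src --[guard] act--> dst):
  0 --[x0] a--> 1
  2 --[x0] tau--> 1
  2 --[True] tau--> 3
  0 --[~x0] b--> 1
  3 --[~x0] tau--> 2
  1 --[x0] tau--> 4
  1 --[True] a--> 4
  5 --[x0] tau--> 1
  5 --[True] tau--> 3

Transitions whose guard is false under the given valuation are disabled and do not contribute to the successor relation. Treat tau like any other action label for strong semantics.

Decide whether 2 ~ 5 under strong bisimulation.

Compute ~ classes (split until stable):
  round 0: {{0,1,2,3,4,5}}
  round 1: {{0},{1},{2,3,5},{4}}
stable after 2 split(s): 4 block(s)
2∈{2,3,5}, 5∈{2,3,5}

Answer: BISIMILAR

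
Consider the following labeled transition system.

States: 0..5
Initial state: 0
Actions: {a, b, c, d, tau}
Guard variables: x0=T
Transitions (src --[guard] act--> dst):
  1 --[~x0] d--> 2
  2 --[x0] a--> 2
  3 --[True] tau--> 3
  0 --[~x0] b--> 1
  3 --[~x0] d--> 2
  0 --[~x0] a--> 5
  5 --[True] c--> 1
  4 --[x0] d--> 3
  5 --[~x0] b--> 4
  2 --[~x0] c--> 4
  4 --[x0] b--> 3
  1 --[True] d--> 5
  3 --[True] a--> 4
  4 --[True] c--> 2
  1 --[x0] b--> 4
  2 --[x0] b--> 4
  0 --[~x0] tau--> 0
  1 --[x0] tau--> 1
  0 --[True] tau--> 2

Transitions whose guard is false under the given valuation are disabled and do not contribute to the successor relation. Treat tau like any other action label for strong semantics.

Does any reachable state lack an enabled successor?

R = {0,2,3,4}
  0: tau→2  [1 exit(s)]
  2: a→2  b→4  [2 exit(s)]
  3: a→4  tau→3  [2 exit(s)]
  4: b→3  c→2  d→3  [3 exit(s)]

Answer: DEADLOCK-FREE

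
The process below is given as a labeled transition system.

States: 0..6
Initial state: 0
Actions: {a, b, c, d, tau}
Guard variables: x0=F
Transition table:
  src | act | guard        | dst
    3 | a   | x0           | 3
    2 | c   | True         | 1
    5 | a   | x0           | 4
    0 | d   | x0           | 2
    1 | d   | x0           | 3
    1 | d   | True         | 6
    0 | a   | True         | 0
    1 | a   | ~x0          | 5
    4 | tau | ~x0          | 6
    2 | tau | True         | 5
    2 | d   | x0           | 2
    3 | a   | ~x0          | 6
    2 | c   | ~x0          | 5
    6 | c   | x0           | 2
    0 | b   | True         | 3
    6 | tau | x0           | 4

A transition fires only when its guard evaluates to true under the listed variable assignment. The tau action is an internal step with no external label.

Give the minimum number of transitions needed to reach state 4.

Answer: UNREACHABLE

Analysis:
Breadth-first toward 4:
  depth 0: {0}
  depth 1: {3}
  depth 2: {6}
4 never appears.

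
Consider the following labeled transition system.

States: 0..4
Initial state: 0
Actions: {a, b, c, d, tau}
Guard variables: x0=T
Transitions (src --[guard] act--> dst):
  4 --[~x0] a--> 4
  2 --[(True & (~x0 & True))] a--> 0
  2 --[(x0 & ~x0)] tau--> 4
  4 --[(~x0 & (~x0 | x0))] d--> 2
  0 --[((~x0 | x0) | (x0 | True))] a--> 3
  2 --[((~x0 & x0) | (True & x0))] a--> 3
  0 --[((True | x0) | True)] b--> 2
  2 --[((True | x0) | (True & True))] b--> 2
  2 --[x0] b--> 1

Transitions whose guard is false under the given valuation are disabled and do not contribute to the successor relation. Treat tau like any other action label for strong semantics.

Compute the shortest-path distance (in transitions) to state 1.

Answer: 2

Trace:
Layered search for 1:
  depth 0: {0}
  depth 1: {2,3}
  depth 2: {1}
depth(1)=2, e.g. b·b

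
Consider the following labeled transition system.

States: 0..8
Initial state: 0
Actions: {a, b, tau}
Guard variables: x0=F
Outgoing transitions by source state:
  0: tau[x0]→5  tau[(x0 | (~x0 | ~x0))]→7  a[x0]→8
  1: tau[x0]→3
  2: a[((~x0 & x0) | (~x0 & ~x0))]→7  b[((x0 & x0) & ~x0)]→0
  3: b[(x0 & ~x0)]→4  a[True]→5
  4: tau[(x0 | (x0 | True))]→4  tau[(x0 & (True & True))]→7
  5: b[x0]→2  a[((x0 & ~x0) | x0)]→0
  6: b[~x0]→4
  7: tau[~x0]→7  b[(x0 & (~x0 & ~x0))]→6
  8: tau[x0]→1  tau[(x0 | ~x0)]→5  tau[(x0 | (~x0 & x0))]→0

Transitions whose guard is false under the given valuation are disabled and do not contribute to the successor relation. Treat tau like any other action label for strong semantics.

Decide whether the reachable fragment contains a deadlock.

Answer: DEADLOCK-FREE

Trace:
Reach set: {0,7}
  0: tau→7  [1 exit(s)]
  7: tau→7  [1 exit(s)]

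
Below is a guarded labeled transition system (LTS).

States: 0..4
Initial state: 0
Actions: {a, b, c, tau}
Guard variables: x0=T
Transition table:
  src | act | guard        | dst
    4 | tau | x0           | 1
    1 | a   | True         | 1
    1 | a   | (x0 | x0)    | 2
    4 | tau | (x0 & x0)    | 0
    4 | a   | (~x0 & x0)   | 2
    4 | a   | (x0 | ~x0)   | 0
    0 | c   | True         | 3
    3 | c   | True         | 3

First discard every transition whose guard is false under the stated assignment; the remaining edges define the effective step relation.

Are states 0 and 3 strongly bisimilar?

Refine partition for ~:
  π0 = {{0,1,2,3,4}}
  π1 = {{0,3},{1},{2},{4}}
stable after 2 split(s): 4 block(s)
[0]={0,3}  [3]={0,3}

Answer: BISIMILAR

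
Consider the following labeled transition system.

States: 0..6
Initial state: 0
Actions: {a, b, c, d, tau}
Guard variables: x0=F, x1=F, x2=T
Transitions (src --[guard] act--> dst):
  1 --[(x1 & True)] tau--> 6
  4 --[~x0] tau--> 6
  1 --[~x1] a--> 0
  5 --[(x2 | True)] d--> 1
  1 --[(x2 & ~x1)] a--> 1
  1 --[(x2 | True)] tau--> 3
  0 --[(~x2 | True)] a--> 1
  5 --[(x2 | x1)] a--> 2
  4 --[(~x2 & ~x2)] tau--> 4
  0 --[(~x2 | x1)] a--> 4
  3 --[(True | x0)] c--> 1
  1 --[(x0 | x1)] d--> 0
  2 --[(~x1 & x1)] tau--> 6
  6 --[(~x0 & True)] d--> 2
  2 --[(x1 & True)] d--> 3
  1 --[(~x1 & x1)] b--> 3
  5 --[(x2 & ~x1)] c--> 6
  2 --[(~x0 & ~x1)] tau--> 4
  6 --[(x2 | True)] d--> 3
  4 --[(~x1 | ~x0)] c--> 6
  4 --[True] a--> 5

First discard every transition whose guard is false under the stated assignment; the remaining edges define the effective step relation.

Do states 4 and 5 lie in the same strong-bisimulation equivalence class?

Compute ~ classes (split until stable):
  round 0: {{0,1,2,3,4,5,6}}
  round 1: {{0},{1},{2},{3},{4},{5},{6}}
7 equivalence class(es) (converged in 2)
4∈{4}, 5∈{5}

Answer: NOT BISIMILAR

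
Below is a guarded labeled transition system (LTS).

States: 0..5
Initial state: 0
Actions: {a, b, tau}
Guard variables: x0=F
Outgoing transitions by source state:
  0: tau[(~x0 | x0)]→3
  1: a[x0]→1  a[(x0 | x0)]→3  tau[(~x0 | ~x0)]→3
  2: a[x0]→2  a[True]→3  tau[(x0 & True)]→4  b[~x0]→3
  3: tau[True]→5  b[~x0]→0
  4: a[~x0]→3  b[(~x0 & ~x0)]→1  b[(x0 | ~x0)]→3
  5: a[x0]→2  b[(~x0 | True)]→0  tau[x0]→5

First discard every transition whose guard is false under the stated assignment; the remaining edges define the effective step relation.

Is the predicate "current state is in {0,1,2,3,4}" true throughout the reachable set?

Inv-set: {0,1,2,3,4}
Reachable = {0,3,5}
  0: safe
  3: safe
  5: VIOLATES
reach 5 via tau·tau — violates

Answer: INVARIANT VIOLATED at state 5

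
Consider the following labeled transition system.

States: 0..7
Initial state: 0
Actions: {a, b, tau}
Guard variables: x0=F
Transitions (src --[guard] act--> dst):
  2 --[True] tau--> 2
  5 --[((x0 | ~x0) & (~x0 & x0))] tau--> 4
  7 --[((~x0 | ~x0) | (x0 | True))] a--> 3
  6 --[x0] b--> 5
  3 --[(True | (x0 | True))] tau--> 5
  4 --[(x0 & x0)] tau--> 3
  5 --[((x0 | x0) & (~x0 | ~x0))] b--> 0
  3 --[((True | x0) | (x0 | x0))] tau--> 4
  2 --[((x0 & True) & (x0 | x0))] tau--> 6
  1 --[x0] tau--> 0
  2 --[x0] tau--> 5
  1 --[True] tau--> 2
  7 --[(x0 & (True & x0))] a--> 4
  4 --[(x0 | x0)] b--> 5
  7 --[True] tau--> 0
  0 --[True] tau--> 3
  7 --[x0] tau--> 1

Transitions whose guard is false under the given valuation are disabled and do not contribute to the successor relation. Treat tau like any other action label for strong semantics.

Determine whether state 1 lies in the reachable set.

Guard filter leaves 7 enabled edge(s).
depth 0: {0}
depth 1: {3}  cumulative {0,3}
depth 2: {4,5}  cumulative {0,3,4,5}
Reachable = {0,3,4,5}

Answer: UNREACHABLE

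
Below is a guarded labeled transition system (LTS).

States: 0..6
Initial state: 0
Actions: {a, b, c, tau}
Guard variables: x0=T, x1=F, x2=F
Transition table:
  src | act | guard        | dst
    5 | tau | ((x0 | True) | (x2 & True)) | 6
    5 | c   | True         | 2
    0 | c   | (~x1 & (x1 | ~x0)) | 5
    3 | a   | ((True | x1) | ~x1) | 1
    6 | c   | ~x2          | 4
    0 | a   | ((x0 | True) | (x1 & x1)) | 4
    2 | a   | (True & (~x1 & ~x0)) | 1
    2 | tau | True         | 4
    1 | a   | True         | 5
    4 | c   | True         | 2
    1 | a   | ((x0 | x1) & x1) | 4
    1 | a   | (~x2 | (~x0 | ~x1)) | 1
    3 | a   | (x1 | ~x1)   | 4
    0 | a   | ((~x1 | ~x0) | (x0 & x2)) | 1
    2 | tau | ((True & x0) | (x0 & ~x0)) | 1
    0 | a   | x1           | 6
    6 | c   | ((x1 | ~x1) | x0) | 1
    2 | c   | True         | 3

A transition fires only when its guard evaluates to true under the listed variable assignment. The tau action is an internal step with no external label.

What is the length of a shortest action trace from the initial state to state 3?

Answer: 3

Working:
Breadth-first toward 3:
  L0 = {0}
  L1 = {1,4}
  L2 = {2,5}
  L3 = {3,6}
first hit 3 at d=3 via a·c·c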